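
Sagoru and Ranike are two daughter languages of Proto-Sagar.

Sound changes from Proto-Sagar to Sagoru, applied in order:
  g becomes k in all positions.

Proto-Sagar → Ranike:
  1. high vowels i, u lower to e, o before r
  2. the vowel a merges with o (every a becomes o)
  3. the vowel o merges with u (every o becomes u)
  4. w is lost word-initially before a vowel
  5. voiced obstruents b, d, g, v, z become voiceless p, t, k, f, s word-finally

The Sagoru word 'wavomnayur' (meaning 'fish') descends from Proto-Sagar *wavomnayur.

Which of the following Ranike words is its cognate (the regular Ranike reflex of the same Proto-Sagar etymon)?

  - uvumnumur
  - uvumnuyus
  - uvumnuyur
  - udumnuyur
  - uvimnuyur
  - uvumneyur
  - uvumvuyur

Ranike: *wavomnayur > wavomnayor > wovomnoyor > wuvumnuyur > uvumnuyur  (by pre-rhotic lowering, vowel merger, vowel merger, glide loss)

uvumnuyur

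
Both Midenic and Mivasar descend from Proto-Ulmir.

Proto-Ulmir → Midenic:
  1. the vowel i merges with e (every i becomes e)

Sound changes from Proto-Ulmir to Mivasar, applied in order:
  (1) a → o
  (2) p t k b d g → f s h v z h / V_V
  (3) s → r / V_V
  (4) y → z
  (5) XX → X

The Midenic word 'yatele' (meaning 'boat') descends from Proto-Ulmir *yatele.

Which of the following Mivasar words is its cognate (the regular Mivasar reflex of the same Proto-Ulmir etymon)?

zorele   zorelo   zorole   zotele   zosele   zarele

Mivasar: start from *yatele.
  rule 1 (vowel merger): yatele → yotele
  rule 2 (intervocalic lenition): yotele → yosele
  rule 3 (rhotacism): yosele → yorele
  rule 4 (unconditioned shift): yorele → zorele
  rule 5: no change — zorele
  ⇒ Mivasar zorele
Only 'zorele' matches the regular Mivasar development of *yatele.

zorele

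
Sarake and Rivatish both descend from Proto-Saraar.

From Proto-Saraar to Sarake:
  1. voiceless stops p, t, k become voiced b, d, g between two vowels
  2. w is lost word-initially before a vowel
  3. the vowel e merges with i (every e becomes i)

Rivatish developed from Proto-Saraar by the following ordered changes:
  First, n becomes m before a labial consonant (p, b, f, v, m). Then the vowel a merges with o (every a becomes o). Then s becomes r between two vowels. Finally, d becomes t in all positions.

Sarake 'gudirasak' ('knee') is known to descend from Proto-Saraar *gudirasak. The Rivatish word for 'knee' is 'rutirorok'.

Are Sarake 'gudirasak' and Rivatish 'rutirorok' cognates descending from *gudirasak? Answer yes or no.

no

Derive the expected Rivatish reflex of *gudirasak:
Rivatish: *gudirasak
  gudirasak (rule 1 does not apply)
  gudirasak → gudirosok   [vowel merger]
  gudirosok → gudirorok   [rhotacism]
  gudirorok → gutirorok   [unconditioned shift]
  giving Rivatish gutirorok.
The regular Rivatish reflex would be 'gutirorok', but the attested form is 'rutirorok'. The correspondence is irregular, so they are not cognates (the Rivatish form has a different source).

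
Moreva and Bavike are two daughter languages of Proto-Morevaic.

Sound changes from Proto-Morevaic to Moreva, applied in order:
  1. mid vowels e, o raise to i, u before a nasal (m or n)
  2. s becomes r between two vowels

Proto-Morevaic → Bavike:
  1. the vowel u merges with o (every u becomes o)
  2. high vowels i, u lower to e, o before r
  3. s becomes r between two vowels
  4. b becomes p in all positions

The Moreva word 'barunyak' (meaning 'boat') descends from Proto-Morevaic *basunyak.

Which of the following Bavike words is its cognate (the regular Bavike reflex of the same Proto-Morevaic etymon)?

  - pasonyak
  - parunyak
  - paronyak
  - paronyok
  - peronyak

paronyak

Bavike: *basunyak > basonyak > baronyak > paronyak  (by vowel merger, rhotacism, unconditioned shift)
The other candidates each miss or misapply at least one Bavike change.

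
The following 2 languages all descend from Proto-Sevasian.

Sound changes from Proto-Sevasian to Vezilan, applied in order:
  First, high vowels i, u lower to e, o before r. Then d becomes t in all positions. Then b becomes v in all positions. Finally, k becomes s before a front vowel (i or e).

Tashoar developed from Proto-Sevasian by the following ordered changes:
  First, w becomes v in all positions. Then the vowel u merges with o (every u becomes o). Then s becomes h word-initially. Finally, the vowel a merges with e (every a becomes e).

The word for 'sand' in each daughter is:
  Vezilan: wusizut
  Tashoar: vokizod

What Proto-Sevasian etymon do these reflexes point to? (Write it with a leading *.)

*wukizud

Position 3: Vezilan has s, Tashoar has k. Tashoar preserves k here (none of its changes turn any other segment into k), so the proto-segment is *k.
Position 6: Vezilan has u, Tashoar has o. Vezilan preserves u here (none of its changes turn any other segment into u), so the proto-segment is *u.
Position 7: Vezilan has t, Tashoar has d. Tashoar preserves d here (none of its changes turn any other segment into d), so the proto-segment is *d.
This points to *wukizud. Verify forward in each daughter:
Vezilan: start from *wukizud.
  rule 1: no change — wukizud
  rule 2 (unconditioned shift): wukizud → wukizut
  rule 3: no change — wukizut
  rule 4 (palatalisation): wukizut → wusizut
  ⇒ Vezilan wusizut
Tashoar: start from *wukizud.
  rule 1 (unconditioned shift): wukizud → vukizud
  rule 2 (vowel merger): vukizud → vokizod
  rule 3: no change — vokizod
  rule 4: no change — vokizod
  ⇒ Tashoar vokizod
*wukizud is the unique common source.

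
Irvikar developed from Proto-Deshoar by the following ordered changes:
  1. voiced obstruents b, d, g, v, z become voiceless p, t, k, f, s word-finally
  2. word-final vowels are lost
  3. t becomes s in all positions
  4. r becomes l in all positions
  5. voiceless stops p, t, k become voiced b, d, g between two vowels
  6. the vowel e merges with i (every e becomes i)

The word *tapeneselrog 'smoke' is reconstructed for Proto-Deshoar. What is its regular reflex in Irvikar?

Irvikar: *tapeneselrog
  tapeneselrog → tapeneselrok   [final devoicing]
  tapeneselrok (rule 2 does not apply)
  tapeneselrok → sapeneselrok   [unconditioned shift]
  sapeneselrok → sapenesellok   [unconditioned shift]
  sapenesellok → sabenesellok   [intervocalic voicing]
  sabenesellok → sabinisillok   [vowel merger]
  giving Irvikar sabinisillok.

sabinisillok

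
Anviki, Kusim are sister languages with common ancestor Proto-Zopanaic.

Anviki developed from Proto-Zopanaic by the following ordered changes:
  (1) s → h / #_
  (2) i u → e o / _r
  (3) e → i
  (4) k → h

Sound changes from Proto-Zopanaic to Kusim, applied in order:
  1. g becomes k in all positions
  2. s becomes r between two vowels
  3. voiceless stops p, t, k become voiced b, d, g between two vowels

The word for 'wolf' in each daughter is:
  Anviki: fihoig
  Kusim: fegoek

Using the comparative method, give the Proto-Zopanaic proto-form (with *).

*fekoeg

Position 6: Anviki has g, Kusim has k. Anviki preserves g here (none of its changes turn any other segment into g), so the proto-segment is *g.
Position 5: Anviki has i, Kusim has e. Kusim preserves e here (none of its changes turn any other segment into e), so the proto-segment is *e.
Position 3: Anviki has h, Kusim has g. Taking the neighbouring segments as reconstructed: Anviki h could go back to *k or *h; Kusim g could go back to *k or *g — the one source consistent with every daughter is *k.
Verify the candidate proto-form against each daughter:
Anviki: *fekoeg > fikoig > fihoig  (by vowel merger, unconditioned shift)
Kusim: start from *fekoeg.
  rule 1 (unconditioned shift): fekoeg → fekoek
  rule 2: no change — fekoek
  rule 3 (intervocalic voicing): fekoek → fegoek
  ⇒ Kusim fegoek
Only *fekoeg yields all of Anviki fihoig, Kusim fegoek.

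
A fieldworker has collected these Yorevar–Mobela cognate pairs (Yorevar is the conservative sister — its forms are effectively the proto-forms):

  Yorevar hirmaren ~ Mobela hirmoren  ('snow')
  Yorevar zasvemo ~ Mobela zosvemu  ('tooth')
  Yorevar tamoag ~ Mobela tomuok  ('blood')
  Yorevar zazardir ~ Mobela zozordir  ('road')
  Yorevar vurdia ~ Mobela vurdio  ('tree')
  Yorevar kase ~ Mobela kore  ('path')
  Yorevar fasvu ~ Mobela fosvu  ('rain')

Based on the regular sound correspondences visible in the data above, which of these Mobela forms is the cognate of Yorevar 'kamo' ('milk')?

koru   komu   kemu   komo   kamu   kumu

tamoag ~ tomuok — Yorevar a corresponds to Mobela o after a consonant, before a nasal.
zasvemo ~ zosvemu — Yorevar o corresponds to Mobela u word-finally.
Applying these to Yorevar 'kamo':
  kamo → komo   (a→o after a consonant, before a nasal)
  komo → komu   (o→u word-finally)
So the Mobela cognate is 'komu'.

komu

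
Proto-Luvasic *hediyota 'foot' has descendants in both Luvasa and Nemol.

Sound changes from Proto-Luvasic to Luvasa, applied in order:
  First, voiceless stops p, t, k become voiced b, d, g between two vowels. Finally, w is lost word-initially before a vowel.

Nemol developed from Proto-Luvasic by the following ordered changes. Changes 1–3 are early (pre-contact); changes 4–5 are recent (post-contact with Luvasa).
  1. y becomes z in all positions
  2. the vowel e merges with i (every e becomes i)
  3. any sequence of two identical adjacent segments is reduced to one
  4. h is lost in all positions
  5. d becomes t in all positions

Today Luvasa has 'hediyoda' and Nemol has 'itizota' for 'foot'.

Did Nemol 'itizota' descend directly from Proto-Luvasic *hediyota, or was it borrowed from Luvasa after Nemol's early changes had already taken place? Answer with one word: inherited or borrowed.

inherited

If inherited, *hediyota would pass through all of Nemol's changes:
Nemol: *hediyota > hedizota > hidizota > idizota > itizota  (by unconditioned shift, vowel merger, h-loss, unconditioned shift)
If borrowed from Luvasa 'hediyoda' after the early changes, it would undergo only the recent ones:
  rule 4 (h-loss): hediyoda → ediyoda
  rule 5 (unconditioned shift): ediyoda → etiyota
  ⇒ as a loan: etiyota
Nemol 'itizota' matches the inherited outcome exactly, so it is an inherited cognate, not a loan.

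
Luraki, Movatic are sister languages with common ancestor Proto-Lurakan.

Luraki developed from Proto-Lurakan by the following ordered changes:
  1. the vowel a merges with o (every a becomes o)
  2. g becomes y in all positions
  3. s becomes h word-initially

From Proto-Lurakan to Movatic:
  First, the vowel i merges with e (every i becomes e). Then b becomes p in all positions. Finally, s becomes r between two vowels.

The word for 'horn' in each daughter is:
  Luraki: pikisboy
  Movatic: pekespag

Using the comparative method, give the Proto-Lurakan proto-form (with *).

Position 4: Luraki has i, Movatic has e. Luraki preserves i here (none of its changes turn any other segment into i), so the proto-segment is *i.
Position 6: Luraki has b, Movatic has p. Luraki preserves b here (none of its changes turn any other segment into b), so the proto-segment is *b.
Position 8: Luraki has y, Movatic has g. Movatic preserves g here (none of its changes turn any other segment into g), so the proto-segment is *g.
This points to *pikisbag. Verify forward in each daughter:
Luraki: *pikisbag
  pikisbag → pikisbog   [vowel merger]
  pikisbog → pikisboy   [unconditioned shift]
  pikisboy (rule 3 does not apply)
  giving Luraki pikisboy.
Movatic: *pikisbag > pekesbag > pekespag  (by vowel merger, unconditioned shift)
*pikisbag is the unique common source.

*pikisbag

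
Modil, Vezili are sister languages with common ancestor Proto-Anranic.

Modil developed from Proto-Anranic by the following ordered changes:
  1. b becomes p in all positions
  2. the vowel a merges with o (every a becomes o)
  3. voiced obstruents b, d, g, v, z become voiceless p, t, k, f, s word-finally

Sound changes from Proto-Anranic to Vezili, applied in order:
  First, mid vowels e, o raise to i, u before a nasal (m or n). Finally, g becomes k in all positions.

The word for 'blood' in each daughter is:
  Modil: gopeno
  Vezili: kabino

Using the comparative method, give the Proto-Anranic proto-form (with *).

*gabeno

Position 4: Modil has e, Vezili has i. Modil preserves e here (none of its changes turn any other segment into e), so the proto-segment is *e.
Position 3: Modil has p, Vezili has b. Vezili preserves b here (none of its changes turn any other segment into b), so the proto-segment is *b.
Position 2: Modil has o, Vezili has a. Vezili preserves a here (none of its changes turn any other segment into a), so the proto-segment is *a.
Verify the candidate proto-form against each daughter:
Modil: *gabeno > gapeno > gopeno  (by unconditioned shift, vowel merger)
Vezili: *gabeno
  gabeno → gabino   [pre-nasal raising]
  gabino → kabino   [unconditioned shift]
  giving Vezili kabino.
*gabeno is the unique common source.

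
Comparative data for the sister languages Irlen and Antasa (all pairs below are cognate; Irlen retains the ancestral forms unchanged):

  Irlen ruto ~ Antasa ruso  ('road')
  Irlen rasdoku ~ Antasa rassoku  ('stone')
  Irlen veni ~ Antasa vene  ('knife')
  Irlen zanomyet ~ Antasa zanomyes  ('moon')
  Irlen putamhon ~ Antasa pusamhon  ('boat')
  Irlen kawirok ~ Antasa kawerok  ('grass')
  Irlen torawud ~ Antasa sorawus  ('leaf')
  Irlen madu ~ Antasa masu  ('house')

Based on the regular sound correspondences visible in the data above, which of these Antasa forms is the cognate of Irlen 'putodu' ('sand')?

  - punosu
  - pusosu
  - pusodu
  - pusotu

pusosu

ruto ~ ruso — Irlen t corresponds to Antasa s between vowels (before a back vowel).
madu ~ masu — Irlen d corresponds to Antasa s between vowels (before a back vowel).
Applying these to Irlen 'putodu':
  putodu → pusodu   (t→s between vowels (before a back vowel))
  pusodu → pusosu   (d→s between vowels (before a back vowel))
So the Antasa cognate is 'pusosu'.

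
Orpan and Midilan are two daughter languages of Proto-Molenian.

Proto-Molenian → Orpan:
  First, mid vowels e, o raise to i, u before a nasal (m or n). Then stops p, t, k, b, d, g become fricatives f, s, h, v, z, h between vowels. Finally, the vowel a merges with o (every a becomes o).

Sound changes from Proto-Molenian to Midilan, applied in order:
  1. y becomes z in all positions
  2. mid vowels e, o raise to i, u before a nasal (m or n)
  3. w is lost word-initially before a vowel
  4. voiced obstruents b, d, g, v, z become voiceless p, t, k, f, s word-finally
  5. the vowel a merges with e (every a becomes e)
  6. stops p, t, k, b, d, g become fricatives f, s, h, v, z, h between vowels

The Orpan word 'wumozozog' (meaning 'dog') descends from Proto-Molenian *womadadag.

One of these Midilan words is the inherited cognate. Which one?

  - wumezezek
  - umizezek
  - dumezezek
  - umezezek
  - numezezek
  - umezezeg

Midilan: start from *womadadag.
  rule 1: no change — womadadag
  rule 2 (pre-nasal raising): womadadag → wumadadag
  rule 3 (glide loss): wumadadag → umadadag
  rule 4 (final devoicing): umadadag → umadadak
  rule 5 (vowel merger): umadadak → umededek
  rule 6 (intervocalic lenition): umededek → umezezek
  ⇒ Midilan umezezek
Among the options, 'umezezek' alone shows every Midilan change applied in order.

umezezek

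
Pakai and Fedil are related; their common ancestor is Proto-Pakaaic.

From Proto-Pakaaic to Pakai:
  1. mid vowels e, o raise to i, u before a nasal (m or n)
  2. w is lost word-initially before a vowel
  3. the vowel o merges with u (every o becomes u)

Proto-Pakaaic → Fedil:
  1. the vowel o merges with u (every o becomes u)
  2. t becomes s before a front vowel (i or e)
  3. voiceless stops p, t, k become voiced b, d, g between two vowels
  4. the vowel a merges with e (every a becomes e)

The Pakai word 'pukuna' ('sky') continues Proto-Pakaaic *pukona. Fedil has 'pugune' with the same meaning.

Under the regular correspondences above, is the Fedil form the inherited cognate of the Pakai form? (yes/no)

yes

Derive the expected Fedil reflex of *pukona:
Fedil: start from *pukona.
  rule 1 (vowel merger): pukona → pukuna
  rule 2: no change — pukuna
  rule 3 (intervocalic voicing): pukuna → puguna
  rule 4 (vowel merger): puguna → pugune
  ⇒ Fedil pugune
Fedil 'pugune' matches the regular reflex exactly, so the pair is cognate.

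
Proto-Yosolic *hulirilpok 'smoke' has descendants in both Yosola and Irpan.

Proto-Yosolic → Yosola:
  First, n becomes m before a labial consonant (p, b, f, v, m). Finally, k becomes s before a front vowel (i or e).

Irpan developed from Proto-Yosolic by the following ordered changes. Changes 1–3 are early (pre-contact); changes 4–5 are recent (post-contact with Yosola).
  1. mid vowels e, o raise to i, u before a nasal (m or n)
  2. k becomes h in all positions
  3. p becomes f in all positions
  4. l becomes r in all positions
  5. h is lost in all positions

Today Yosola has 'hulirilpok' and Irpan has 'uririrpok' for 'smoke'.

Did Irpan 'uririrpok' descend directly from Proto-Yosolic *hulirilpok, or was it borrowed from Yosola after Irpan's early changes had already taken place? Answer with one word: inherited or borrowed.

If inherited, *hulirilpok would pass through all of Irpan's changes:
Irpan: start from *hulirilpok.
  rule 1: no change — hulirilpok
  rule 2 (unconditioned shift): hulirilpok → hulirilpoh
  rule 3 (unconditioned shift): hulirilpoh → hulirilfoh
  rule 4 (unconditioned shift): hulirilfoh → huririrfoh
  rule 5 (h-loss): huririrfoh → uririrfo
  ⇒ Irpan uririrfo
If borrowed from Yosola 'hulirilpok' after the early changes, it would undergo only the recent ones:
  rule 4 (unconditioned shift): hulirilpok → huririrpok
  rule 5 (h-loss): huririrpok → uririrpok
  ⇒ as a loan: uririrpok
Irpan 'uririrpok' matches the loan outcome 'uririrpok', not the inherited 'uririrfo' — it skipped the early Irpan changes, so it was borrowed from Yosola.

borrowed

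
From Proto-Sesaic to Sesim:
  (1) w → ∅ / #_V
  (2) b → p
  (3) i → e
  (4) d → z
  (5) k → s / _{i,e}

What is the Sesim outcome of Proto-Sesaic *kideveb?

sezevep

Sesim: *kideveb > kidevep > kedevep > kezevep > sezevep  (by unconditioned shift, vowel merger, unconditioned shift, palatalisation)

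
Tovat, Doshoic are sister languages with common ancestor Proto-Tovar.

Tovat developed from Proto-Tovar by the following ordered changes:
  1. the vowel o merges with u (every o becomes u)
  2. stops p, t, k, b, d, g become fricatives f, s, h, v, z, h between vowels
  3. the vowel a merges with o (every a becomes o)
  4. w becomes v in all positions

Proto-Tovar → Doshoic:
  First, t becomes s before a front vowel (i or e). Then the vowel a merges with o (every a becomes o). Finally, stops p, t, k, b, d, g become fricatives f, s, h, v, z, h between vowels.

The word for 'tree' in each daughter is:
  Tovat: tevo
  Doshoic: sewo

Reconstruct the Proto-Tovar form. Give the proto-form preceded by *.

Position 3: Tovat has v, Doshoic has w. Doshoic preserves w here (none of its changes turn any other segment into w), so the proto-segment is *w.
Position 1: Tovat has t, Doshoic has s. Tovat preserves t here (none of its changes turn any other segment into t), so the proto-segment is *t.
Position 4: Tovat has o, Doshoic has o. In Tovat, o can only continue *a, so the proto-segment is *a.
The remaining positions agree across the daughters. Check the candidate against every language:
Tovat: *tewa
  tewa (rule 1 does not apply)
  tewa (rule 2 does not apply)
  tewa → tewo   [vowel merger]
  tewo → tevo   [unconditioned shift]
  giving Tovat tevo.
Doshoic: *tewa > sewa > sewo  (by palatalisation, vowel merger)
Only *tewa yields all of Tovat tevo, Doshoic sewo.

*tewa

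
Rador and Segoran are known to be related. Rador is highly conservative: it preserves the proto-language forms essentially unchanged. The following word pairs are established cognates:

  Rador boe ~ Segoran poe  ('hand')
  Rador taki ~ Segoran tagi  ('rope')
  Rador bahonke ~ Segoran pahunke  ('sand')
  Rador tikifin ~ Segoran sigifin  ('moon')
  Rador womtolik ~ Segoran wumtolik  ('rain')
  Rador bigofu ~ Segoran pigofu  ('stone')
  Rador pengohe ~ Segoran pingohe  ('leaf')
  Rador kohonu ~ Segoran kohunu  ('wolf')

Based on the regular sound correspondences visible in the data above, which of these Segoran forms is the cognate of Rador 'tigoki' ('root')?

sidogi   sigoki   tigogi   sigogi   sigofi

tikifin ~ sigifin — Rador t corresponds to Segoran s word-initially before a front vowel.
taki ~ tagi, tikifin ~ sigifin — Rador k corresponds to Segoran g between vowels (before a front vowel).
Applying these to Rador 'tigoki':
  tigoki → sigoki   (t→s word-initially before a front vowel)
  sigoki → sigogi   (k→g between vowels (before a front vowel))
So the Segoran cognate is 'sigogi'.

sigogi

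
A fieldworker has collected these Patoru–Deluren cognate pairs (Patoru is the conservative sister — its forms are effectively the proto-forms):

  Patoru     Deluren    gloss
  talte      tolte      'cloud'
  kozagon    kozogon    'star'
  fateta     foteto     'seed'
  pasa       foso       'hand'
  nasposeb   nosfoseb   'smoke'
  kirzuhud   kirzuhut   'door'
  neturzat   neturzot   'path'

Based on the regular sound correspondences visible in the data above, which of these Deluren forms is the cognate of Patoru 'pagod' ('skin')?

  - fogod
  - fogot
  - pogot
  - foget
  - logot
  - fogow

pasa ~ foso — Patoru p corresponds to Deluren f word-initially before a back vowel.
talte ~ tolte, kozagon ~ kozogon — Patoru a corresponds to Deluren o after a consonant, before a consonant other than r, m, n, p, b, f, v.
kirzuhud ~ kirzuhut — Patoru d corresponds to Deluren t word-finally.
Applying these to Patoru 'pagod':
  pagod → fagod   (p→f word-initially before a back vowel)
  fagod → fogod   (a→o after a consonant, before a consonant other than r, m, n, p, b, f, v)
  fogod → fogot   (d→t word-finally)
So the Deluren cognate is 'fogot'.

fogot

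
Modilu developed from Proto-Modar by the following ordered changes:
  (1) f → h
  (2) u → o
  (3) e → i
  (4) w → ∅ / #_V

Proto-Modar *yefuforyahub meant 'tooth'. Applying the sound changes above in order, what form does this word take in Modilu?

Modilu: *yefuforyahub
  yefuforyahub → yehuhoryahub   [unconditioned shift]
  yehuhoryahub → yehohoryahob   [vowel merger]
  yehohoryahob → yihohoryahob   [vowel merger]
  yihohoryahob (rule 4 does not apply)
  giving Modilu yihohoryahob.

yihohoryahob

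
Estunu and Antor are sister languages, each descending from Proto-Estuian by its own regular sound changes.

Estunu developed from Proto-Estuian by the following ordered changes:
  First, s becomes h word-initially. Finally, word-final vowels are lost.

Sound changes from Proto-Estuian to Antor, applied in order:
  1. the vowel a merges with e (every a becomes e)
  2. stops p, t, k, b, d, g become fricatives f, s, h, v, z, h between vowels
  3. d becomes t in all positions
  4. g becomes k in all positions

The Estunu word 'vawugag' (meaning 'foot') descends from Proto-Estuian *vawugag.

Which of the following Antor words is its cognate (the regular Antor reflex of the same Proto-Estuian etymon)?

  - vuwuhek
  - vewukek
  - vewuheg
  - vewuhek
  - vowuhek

Antor: start from *vawugag.
  rule 1 (vowel merger): vawugag → vewugeg
  rule 2 (intervocalic lenition): vewugeg → vewuheg
  rule 3: no change — vewuheg
  rule 4 (unconditioned shift): vewuheg → vewuhek
  ⇒ Antor vewuhek
Only 'vewuhek' matches the regular Antor development of *vawugag.

vewuhek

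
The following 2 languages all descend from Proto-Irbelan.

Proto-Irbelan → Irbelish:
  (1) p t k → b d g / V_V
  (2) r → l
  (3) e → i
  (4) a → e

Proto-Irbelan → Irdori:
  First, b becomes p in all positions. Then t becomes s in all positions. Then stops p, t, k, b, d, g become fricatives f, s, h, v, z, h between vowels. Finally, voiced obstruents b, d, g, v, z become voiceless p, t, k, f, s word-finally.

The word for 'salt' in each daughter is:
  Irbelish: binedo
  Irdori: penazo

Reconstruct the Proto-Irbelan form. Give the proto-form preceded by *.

*benado

Position 4: Irbelish has e, Irdori has a. Irdori preserves a here (none of its changes turn any other segment into a), so the proto-segment is *a.
Position 2: Irbelish has i, Irdori has e. Irdori preserves e here (none of its changes turn any other segment into e), so the proto-segment is *e.
Verify the candidate proto-form against each daughter:
Irbelish: *benado > binado > binedo  (by vowel merger, vowel merger)
Irdori: *benado
  benado → penado   [unconditioned shift]
  penado (rule 2 does not apply)
  penado → penazo   [intervocalic lenition]
  penazo (rule 4 does not apply)
  giving Irdori penazo.
*benado is the unique common source.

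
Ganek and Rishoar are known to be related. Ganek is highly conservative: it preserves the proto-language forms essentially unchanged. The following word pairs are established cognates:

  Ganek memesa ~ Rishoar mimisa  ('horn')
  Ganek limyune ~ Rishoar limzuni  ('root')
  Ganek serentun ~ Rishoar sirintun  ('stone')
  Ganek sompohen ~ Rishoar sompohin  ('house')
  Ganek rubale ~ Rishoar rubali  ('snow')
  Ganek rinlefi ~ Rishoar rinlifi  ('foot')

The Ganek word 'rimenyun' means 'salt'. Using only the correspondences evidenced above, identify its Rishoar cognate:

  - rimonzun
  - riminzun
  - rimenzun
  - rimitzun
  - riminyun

riminzun

serentun ~ sirintun, sompohen ~ sompohin — Ganek e corresponds to Rishoar i after a consonant, before a nasal.
limyune ~ limzuni — Ganek y corresponds to Rishoar z after a consonant, before a back vowel.
Applying these to Ganek 'rimenyun':
  rimenyun → riminyun   (e→i after a consonant, before a nasal)
  riminyun → riminzun   (y→z after a consonant, before a back vowel)
So the Rishoar cognate is 'riminzun'.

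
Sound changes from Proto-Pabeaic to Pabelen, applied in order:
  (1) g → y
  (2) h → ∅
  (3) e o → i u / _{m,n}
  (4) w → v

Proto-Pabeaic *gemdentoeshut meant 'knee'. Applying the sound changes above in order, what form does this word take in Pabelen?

yimdintoesut

Pabelen: *gemdentoeshut
  gemdentoeshut → yemdentoeshut   [unconditioned shift]
  yemdentoeshut → yemdentoesut   [h-loss]
  yemdentoesut → yimdintoesut   [pre-nasal raising]
  yimdintoesut (rule 4 does not apply)
  giving Pabelen yimdintoesut.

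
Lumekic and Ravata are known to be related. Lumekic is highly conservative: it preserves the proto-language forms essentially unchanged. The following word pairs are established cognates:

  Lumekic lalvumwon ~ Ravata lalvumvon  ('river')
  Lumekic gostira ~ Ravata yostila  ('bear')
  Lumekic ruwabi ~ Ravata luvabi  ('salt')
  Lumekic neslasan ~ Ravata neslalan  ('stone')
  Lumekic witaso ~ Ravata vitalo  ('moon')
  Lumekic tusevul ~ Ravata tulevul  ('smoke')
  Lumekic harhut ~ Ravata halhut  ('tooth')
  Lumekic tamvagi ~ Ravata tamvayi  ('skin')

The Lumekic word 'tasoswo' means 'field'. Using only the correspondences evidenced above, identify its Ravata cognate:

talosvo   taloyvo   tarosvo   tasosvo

talosvo

witaso ~ vitalo — Lumekic s corresponds to Ravata l between vowels (before a back vowel).
lalvumwon ~ lalvumvon — Lumekic w corresponds to Ravata v after a consonant, before a back vowel.
Applying these to Lumekic 'tasoswo':
  tasoswo → taloswo   (s→l between vowels (before a back vowel))
  taloswo → talosvo   (w→v after a consonant, before a back vowel)
So the Ravata cognate is 'talosvo'.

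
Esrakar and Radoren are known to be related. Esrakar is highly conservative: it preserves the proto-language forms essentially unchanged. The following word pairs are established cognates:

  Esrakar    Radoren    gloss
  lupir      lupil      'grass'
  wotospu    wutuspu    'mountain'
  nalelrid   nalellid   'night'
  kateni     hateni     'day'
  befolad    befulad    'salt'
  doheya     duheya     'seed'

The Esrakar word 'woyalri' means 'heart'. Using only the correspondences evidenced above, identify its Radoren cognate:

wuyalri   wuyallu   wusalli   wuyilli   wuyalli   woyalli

wotospu ~ wutuspu, befolad ~ befulad — Esrakar o corresponds to Radoren u after a consonant, before a consonant other than r, m, n, p, b, f, v.
nalelrid ~ nalellid — Esrakar r corresponds to Radoren l after a consonant, before a front vowel.
Applying these to Esrakar 'woyalri':
  woyalri → wuyalri   (o→u after a consonant, before a consonant other than r, m, n, p, b, f, v)
  wuyalri → wuyalli   (r→l after a consonant, before a front vowel)
So the Radoren cognate is 'wuyalli'.

wuyalli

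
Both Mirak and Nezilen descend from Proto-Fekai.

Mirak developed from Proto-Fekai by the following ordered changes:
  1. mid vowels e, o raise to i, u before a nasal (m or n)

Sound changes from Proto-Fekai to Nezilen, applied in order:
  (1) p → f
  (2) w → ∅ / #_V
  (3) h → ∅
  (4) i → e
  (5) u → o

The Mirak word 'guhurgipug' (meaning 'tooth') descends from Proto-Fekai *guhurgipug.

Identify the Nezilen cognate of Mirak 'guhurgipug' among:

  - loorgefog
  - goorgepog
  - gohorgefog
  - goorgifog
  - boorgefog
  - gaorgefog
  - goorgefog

goorgefog

Nezilen: start from *guhurgipug.
  rule 1 (unconditioned shift): guhurgipug → guhurgifug
  rule 2: no change — guhurgifug
  rule 3 (h-loss): guhurgifug → guurgifug
  rule 4 (vowel merger): guurgifug → guurgefug
  rule 5 (vowel merger): guurgefug → goorgefog
  ⇒ Nezilen goorgefog
Among the options, 'goorgefog' alone shows every Nezilen change applied in order.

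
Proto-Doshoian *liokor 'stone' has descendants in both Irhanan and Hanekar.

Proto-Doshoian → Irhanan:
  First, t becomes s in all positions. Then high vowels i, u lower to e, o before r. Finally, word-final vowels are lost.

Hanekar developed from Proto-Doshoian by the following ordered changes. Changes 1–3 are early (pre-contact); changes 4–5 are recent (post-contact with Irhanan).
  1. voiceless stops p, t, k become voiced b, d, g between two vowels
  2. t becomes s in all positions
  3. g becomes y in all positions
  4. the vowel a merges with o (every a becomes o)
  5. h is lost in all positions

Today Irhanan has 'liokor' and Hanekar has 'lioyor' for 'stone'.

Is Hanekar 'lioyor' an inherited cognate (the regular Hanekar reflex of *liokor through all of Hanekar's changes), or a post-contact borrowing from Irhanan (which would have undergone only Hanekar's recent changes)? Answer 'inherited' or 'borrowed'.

inherited

If inherited, *liokor would pass through all of Hanekar's changes:
Hanekar: start from *liokor.
  rule 1 (intervocalic voicing): liokor → liogor
  rule 2: no change — liogor
  rule 3 (unconditioned shift): liogor → lioyor
  rule 4: no change — lioyor
  rule 5: no change — lioyor
  ⇒ Hanekar lioyor
If borrowed from Irhanan 'liokor' after the early changes, it would undergo only the recent ones:
  rule 4 (vowel merger): no change (liokor)
  rule 5 (h-loss): no change (liokor)
  ⇒ as a loan: liokor
Hanekar 'lioyor' matches the inherited outcome exactly, so it is an inherited cognate, not a loan.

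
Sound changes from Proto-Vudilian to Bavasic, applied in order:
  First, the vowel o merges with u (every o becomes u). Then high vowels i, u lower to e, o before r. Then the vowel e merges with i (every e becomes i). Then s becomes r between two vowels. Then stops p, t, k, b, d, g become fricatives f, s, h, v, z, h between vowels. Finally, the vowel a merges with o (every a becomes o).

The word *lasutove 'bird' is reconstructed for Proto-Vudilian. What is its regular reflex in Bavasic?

Bavasic: start from *lasutove.
  rule 1 (vowel merger): lasutove → lasutuve
  rule 2: no change — lasutuve
  rule 3 (vowel merger): lasutuve → lasutuvi
  rule 4 (rhotacism): lasutuvi → larutuvi
  rule 5 (intervocalic lenition): larutuvi → larusuvi
  rule 6 (vowel merger): larusuvi → lorusuvi
  ⇒ Bavasic lorusuvi

lorusuvi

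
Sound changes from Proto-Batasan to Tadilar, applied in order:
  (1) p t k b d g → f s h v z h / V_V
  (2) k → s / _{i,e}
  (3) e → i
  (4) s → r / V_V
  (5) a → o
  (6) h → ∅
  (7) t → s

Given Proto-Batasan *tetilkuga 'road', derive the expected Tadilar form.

sirilkuo

Tadilar: start from *tetilkuga.
  rule 1 (intervocalic lenition): tetilkuga → tesilkuha
  rule 2: no change — tesilkuha
  rule 3 (vowel merger): tesilkuha → tisilkuha
  rule 4 (rhotacism): tisilkuha → tirilkuha
  rule 5 (vowel merger): tirilkuha → tirilkuho
  rule 6 (h-loss): tirilkuho → tirilkuo
  rule 7 (unconditioned shift): tirilkuo → sirilkuo
  ⇒ Tadilar sirilkuo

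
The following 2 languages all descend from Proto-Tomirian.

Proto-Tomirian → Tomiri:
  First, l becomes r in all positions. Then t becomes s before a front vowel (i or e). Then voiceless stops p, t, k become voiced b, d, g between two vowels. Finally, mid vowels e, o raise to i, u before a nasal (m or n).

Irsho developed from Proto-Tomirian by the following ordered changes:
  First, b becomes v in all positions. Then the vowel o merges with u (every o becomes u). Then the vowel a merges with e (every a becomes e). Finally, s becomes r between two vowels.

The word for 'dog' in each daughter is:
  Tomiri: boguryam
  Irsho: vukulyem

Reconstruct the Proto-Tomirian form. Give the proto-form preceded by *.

*bokulyam

Position 1: Tomiri has b, Irsho has v. Taking the neighbouring segments as reconstructed: Tomiri b can only go back to *b; Irsho v could go back to *b or *v — the one source consistent with every daughter is *b.
Position 3: Tomiri has g, Irsho has k. Irsho preserves k here (none of its changes turn any other segment into k), so the proto-segment is *k.
This points to *bokulyam. Verify forward in each daughter:
Tomiri: start from *bokulyam.
  rule 1 (unconditioned shift): bokulyam → bokuryam
  rule 2: no change — bokuryam
  rule 3 (intervocalic voicing): bokuryam → boguryam
  rule 4: no change — boguryam
  ⇒ Tomiri boguryam
Irsho: start from *bokulyam.
  rule 1 (unconditioned shift): bokulyam → vokulyam
  rule 2 (vowel merger): vokulyam → vukulyam
  rule 3 (vowel merger): vukulyam → vukulyem
  rule 4: no change — vukulyem
  ⇒ Irsho vukulyem
No other proto-form is consistent with every reflex, so the reconstruction is *bokulyam.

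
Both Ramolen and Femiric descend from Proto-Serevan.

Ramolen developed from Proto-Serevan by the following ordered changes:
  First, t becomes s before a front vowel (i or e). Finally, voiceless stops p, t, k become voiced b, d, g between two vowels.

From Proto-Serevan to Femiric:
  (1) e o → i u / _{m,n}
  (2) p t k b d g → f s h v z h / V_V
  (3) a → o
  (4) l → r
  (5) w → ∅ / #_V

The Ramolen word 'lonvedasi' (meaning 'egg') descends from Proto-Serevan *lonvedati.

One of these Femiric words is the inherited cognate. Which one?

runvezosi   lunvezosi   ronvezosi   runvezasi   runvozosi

runvezosi

Femiric: start from *lonvedati.
  rule 1 (pre-nasal raising): lonvedati → lunvedati
  rule 2 (intervocalic lenition): lunvedati → lunvezasi
  rule 3 (vowel merger): lunvezasi → lunvezosi
  rule 4 (unconditioned shift): lunvezosi → runvezosi
  rule 5: no change — runvezosi
  ⇒ Femiric runvezosi
Only 'runvezosi' matches the regular Femiric development of *lonvedati.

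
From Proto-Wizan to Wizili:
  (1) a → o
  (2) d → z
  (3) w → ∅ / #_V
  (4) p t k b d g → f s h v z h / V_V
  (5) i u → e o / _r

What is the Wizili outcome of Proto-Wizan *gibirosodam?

Wizili: *gibirosodam > gibirosodom > gibirosozom > givirosozom > giverosozom  (by vowel merger, unconditioned shift, intervocalic lenition, pre-rhotic lowering)

giverosozom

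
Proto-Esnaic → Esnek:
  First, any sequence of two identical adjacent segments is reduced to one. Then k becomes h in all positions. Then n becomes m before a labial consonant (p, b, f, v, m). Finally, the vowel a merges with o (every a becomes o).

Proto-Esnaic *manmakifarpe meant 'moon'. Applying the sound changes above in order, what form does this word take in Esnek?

mommohiforpe

Esnek: *manmakifarpe
  manmakifarpe (rule 1 does not apply)
  manmakifarpe → manmahifarpe   [unconditioned shift]
  manmahifarpe → mammahifarpe   [nasal place assimilation]
  mammahifarpe → mommohiforpe   [vowel merger]
  giving Esnek mommohiforpe.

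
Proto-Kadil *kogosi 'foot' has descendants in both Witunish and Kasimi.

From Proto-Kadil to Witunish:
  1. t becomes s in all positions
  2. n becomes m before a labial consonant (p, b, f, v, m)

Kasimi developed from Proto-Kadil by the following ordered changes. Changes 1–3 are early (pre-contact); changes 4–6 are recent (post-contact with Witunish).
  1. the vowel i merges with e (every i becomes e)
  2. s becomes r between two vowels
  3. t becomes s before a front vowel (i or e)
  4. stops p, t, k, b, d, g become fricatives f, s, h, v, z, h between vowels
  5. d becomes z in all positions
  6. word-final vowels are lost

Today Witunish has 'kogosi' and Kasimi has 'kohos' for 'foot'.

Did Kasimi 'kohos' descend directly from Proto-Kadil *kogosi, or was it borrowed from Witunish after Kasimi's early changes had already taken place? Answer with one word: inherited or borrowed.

If inherited, *kogosi would pass through all of Kasimi's changes:
Kasimi: start from *kogosi.
  rule 1 (vowel merger): kogosi → kogose
  rule 2 (rhotacism): kogose → kogore
  rule 3: no change — kogore
  rule 4 (intervocalic lenition): kogore → kohore
  rule 5: no change — kohore
  rule 6 (apocope): kohore → kohor
  ⇒ Kasimi kohor
If borrowed from Witunish 'kogosi' after the early changes, it would undergo only the recent ones:
  rule 4 (intervocalic lenition): kogosi → kohosi
  rule 5 (unconditioned shift): no change (kohosi)
  rule 6 (apocope): kohosi → kohos
  ⇒ as a loan: kohos
Kasimi 'kohos' matches the loan outcome 'kohos', not the inherited 'kohor' — it skipped the early Kasimi changes, so it was borrowed from Witunish.

borrowed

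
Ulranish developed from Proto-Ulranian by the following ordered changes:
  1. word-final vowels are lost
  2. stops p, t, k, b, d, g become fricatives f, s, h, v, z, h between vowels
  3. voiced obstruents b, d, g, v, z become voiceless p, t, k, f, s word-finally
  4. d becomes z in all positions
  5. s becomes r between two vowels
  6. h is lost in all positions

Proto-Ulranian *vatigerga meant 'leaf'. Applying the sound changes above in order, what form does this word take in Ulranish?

Ulranish: *vatigerga
  vatigerga → vatigerg   [apocope]
  vatigerg → vasiherg   [intervocalic lenition]
  vasiherg → vasiherk   [final devoicing]
  vasiherk (rule 4 does not apply)
  vasiherk → variherk   [rhotacism]
  variherk → varierk   [h-loss]
  giving Ulranish varierk.

varierk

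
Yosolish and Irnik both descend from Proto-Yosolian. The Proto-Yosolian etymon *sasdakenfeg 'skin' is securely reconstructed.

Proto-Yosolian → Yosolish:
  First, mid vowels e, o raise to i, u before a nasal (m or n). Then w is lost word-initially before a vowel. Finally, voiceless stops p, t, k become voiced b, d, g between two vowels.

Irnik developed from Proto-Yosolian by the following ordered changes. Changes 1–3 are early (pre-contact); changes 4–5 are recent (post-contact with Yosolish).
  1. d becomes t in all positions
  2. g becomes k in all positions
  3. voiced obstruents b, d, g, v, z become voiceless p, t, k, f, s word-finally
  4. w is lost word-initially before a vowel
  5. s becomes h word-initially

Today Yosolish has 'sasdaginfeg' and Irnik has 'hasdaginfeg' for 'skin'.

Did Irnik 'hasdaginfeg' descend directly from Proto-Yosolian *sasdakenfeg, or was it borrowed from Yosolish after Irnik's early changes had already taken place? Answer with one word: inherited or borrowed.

If inherited, *sasdakenfeg would pass through all of Irnik's changes:
Irnik: *sasdakenfeg > sastakenfeg > sastakenfek > hastakenfek  (by unconditioned shift, unconditioned shift, debuccalisation)
If borrowed from Yosolish 'sasdaginfeg' after the early changes, it would undergo only the recent ones:
  rule 4 (glide loss): no change (sasdaginfeg)
  rule 5 (debuccalisation): sasdaginfeg → hasdaginfeg
  ⇒ as a loan: hasdaginfeg
Irnik 'hasdaginfeg' matches the loan outcome 'hasdaginfeg', not the inherited 'hastakenfek' — it skipped the early Irnik changes, so it was borrowed from Yosolish.

borrowed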